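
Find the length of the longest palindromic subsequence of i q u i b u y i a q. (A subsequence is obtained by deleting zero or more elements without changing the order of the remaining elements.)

Using dp[i][j] = 2 + dp[i+1][j−1] if the ends match, else max(dp[i+1][j], dp[i][j−1]):
dp[1][10] = 5. A witness is qiyiq at positions 2,4,7,8,10.

5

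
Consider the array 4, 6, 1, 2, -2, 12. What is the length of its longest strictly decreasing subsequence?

Let dp[i] be the longest decreasing subsequence ending at position i. Then dp = [1, 1, 2, 2, 3, 1].
The maximum is 3; one witness is 4, 1, -2 at positions 1,3,5.

3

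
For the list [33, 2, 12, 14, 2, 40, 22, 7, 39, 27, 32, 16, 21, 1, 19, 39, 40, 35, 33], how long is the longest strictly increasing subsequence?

Let dp[i] be the longest increasing subsequence ending at position i. Then dp = [1, 1, 2, 3, 1, 4, 4, 2, 5, 5, 6, 4, 5, 1, 5, 7, 8, 7, 7].
The maximum is 8; one witness is 2, 12, 14, 22, 27, 32, 39, 40 at positions 2,3,4,7,10,11,16,17.

8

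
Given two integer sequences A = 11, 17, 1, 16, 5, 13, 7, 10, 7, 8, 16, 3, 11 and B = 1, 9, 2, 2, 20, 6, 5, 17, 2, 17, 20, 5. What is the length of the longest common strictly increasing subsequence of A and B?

For each value that appears in both, track the longest common increasing run ending there.
The best achievable length is 2; one witness is 1, 5 (A-positions 3,5, B-positions 1,7).

2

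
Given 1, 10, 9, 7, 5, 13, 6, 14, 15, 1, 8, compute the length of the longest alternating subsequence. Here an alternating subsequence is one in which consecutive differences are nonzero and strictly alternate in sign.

8

Track the best alternating length ending on an up-step vs a down-step at each position: up/down = 1/1, 2/1, 2/3, 2/3, 2/3, 4/1, 4/5, 6/1, 6/1, 1/7, 8/7.
The maximum over both is 8; one such subsequence is 1, 10, 9, 13, 6, 14, 1, 8.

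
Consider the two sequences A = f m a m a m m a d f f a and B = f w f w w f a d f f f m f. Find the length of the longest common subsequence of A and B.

5

A longest common subsequence is fadff (length 5); the LCS DP confirms no longer common subsequence exists.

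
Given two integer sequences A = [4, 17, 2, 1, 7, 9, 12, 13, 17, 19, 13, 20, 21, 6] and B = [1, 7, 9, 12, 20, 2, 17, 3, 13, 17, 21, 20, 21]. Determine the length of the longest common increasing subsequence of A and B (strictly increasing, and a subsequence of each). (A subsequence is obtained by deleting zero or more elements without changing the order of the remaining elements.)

A longest common strictly increasing subsequence is 1, 7, 9, 12, 13, 17, 20, 21 (length 8); it appears in order in both A and B, and no longer such subsequence exists.

8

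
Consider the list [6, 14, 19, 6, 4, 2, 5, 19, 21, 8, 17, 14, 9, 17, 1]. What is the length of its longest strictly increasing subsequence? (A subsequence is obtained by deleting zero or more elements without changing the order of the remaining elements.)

One longest increasing subsequence is 4, 5, 8, 14, 17 (positions 5,7,10,12,14), of length 5; no longer one exists.

5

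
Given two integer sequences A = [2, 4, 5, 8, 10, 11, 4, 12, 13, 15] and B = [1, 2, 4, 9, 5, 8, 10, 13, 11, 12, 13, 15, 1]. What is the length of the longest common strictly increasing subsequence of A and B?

9

For each value that appears in both, track the longest common increasing run ending there.
The best achievable length is 9; one witness is 2, 4, 5, 8, 10, 11, 12, 13, 15 (A-positions 1,2,3,4,5,6,8,9,10, B-positions 2,3,5,6,7,9,10,11,12).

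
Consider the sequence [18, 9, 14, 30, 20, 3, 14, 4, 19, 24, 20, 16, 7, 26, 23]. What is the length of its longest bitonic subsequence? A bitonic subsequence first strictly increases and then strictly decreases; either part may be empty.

Let inc[i] be the LIS ending at i and dec[i] the longest strictly decreasing subsequence starting at i. inc = [1, 1, 2, 3, 3, 1, 2, 2, 3, 4, 4, 3, 3, 5, 5], dec = [3, 2, 2, 5, 4, 1, 2, 1, 3, 4, 3, 2, 1, 2, 1].
max_i inc[i]+dec[i]−1 = 7, with one witness 9, 14, 30, 24, 20, 16, 7.

7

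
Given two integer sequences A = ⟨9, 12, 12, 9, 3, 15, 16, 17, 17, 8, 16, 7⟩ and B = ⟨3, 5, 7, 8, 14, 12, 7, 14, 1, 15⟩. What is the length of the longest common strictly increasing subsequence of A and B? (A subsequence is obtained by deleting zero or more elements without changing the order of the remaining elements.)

For each value that appears in both, track the longest common increasing run ending there.
The best achievable length is 2; one witness is 3, 7 (A-positions 5,12, B-positions 1,3).

2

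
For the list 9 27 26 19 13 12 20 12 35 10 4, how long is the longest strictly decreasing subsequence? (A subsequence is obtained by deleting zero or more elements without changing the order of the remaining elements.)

One longest decreasing subsequence is 27, 26, 19, 13, 12, 10, 4 (positions 2,3,4,5,6,10,11), of length 7; no longer one exists.

7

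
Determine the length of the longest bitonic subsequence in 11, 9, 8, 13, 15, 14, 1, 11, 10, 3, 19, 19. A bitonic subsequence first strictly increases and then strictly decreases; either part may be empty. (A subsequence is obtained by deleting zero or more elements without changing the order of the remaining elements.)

7

Let inc[i] be the LIS ending at i and dec[i] the longest strictly decreasing subsequence starting at i. inc = [1, 1, 1, 2, 3, 3, 1, 2, 2, 2, 4, 4], dec = [4, 3, 2, 4, 5, 4, 1, 3, 2, 1, 1, 1].
max_i inc[i]+dec[i]−1 = 7, with one witness 11, 13, 15, 14, 11, 10, 3.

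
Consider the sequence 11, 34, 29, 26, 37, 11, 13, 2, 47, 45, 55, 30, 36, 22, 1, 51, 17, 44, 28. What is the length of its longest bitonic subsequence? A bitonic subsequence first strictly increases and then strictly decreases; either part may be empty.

One longest bitonic subsequence is 11, 34, 37, 47, 45, 36, 22, 17 (positions 1,2,5,9,10,13,14,17): it rises to 47 then falls. Length 8 is optimal.

8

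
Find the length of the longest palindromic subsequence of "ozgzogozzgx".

7

One longest palindromic subsequence is gzogozg (positions 3,4,5,6,7,9,10); it reads the same forward and backward, and the interval DP gives dp[1][11] = 7.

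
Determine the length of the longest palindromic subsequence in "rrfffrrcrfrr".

One longest palindromic subsequence is rrfrcrfrr (positions 1,2,3,6,8,9,10,11,12); it reads the same forward and backward, and the interval DP gives dp[1][12] = 9.

9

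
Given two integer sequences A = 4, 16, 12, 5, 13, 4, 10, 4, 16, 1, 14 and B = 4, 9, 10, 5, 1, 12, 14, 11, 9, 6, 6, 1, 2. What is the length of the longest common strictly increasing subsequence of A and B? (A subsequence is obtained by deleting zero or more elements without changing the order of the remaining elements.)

A longest common strictly increasing subsequence is 4, 10, 14 (length 3); it appears in order in both A and B, and no longer such subsequence exists.

3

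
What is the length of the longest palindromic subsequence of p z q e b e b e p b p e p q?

9

Using dp[i][j] = 2 + dp[i+1][j−1] if the ends match, else max(dp[i+1][j], dp[i][j−1]):
dp[1][14] = 9. A witness is qebebebeq at positions 3,4,5,6,7,8,10,12,14.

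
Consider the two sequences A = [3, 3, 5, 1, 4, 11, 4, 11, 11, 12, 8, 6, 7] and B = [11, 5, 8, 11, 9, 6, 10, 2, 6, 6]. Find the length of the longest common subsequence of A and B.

A longest common subsequence is 5, 11, 6 (length 3); the LCS DP confirms no longer common subsequence exists.

3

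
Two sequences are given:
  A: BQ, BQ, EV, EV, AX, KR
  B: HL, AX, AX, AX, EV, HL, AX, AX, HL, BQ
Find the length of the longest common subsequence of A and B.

A longest common subsequence is EV, AX (length 2); the LCS DP confirms no longer common subsequence exists.

2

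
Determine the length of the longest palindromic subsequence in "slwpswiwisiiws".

One longest palindromic subsequence is swiisiiws (positions 1,3,7,9,10,11,12,13,14); it reads the same forward and backward, and the interval DP gives dp[1][14] = 9.

9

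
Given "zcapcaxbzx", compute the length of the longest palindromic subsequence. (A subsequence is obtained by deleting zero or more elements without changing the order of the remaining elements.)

5

One longest palindromic subsequence is zacaz (positions 1,3,5,6,9); it reads the same forward and backward, and the interval DP gives dp[1][10] = 5.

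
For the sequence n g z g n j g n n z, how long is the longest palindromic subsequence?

Using dp[i][j] = 2 + dp[i+1][j−1] if the ends match, else max(dp[i+1][j], dp[i][j−1]):
dp[1][10] = 5. A witness is znnnz at positions 3,5,8,9,10.

5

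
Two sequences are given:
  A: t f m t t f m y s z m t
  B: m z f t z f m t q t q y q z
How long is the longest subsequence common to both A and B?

Backtracking the LCS table gives one alignment: t (A1,B4) → f (A2,B6) → m (A3,B7) → t (A4,B8) → t (A5,B10) → y (A8,B12) → z (A10,B14).
So the longest common subsequence has length 7.

7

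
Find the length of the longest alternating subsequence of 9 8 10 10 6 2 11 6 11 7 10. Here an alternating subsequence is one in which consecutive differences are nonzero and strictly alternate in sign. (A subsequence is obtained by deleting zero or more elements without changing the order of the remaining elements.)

9

A longest alternating subsequence is 9, 8, 10, 6, 11, 6, 11, 7, 10 (positions 1,2,3,5,7,8,9,10,11); its 8 consecutive differences strictly alternate in sign, and length 9 is optimal.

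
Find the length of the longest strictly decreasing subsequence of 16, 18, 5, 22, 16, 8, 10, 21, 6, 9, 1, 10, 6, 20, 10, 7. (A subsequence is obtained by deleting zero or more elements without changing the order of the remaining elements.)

Let dp[i] be the longest decreasing subsequence ending at position i. Then dp = [1, 1, 2, 1, 2, 3, 3, 2, 4, 4, 5, 3, 5, 3, 4, 5].
The maximum is 5; one witness is 18, 16, 8, 6, 1 at positions 2,5,6,9,11.

5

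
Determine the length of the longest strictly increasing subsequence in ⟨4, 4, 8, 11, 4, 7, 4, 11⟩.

Let dp[i] be the longest increasing subsequence ending at position i. Then dp = [1, 1, 2, 3, 1, 2, 1, 3].
The maximum is 3; one witness is 4, 8, 11 at positions 1,3,4.

3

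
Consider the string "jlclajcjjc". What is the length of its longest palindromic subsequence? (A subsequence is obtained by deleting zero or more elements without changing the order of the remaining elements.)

5

Using dp[i][j] = 2 + dp[i+1][j−1] if the ends match, else max(dp[i+1][j], dp[i][j−1]):
dp[1][10] = 5. A witness is cjjjc at positions 3,6,8,9,10.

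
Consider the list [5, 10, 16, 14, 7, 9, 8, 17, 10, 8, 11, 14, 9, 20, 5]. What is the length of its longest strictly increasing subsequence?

One longest increasing subsequence is 5, 7, 9, 10, 11, 14, 20 (positions 1,5,6,9,11,12,14), of length 7; no longer one exists.

7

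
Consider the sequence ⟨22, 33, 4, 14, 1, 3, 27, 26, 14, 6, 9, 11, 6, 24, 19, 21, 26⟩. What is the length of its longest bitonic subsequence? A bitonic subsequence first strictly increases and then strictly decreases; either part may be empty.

Let inc[i] be the LIS ending at i and dec[i] the longest strictly decreasing subsequence starting at i. inc = [1, 2, 1, 2, 1, 2, 3, 3, 3, 3, 4, 5, 3, 6, 6, 7, 8], dec = [4, 6, 2, 3, 1, 1, 5, 4, 3, 1, 2, 2, 1, 2, 1, 1, 1].
max_i inc[i]+dec[i]−1 = 8, with one witness 1, 3, 6, 9, 11, 19, 21, 26.

8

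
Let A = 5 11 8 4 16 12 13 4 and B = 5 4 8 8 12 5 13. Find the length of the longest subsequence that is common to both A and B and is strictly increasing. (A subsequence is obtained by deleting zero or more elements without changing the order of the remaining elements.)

A longest common strictly increasing subsequence is 5, 8, 12, 13 (length 4); it appears in order in both A and B, and no longer such subsequence exists.

4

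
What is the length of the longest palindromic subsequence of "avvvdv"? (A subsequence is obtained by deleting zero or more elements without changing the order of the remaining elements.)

One longest palindromic subsequence is vvvv (positions 2,3,4,6); it reads the same forward and backward, and the interval DP gives dp[1][6] = 4.

4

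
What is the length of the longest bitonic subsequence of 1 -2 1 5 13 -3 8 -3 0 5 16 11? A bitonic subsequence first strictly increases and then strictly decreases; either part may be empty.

One longest bitonic subsequence is -2, 1, 5, 13, 8, 5 (positions 2,3,4,5,7,10): it rises to 13 then falls. Length 6 is optimal.

6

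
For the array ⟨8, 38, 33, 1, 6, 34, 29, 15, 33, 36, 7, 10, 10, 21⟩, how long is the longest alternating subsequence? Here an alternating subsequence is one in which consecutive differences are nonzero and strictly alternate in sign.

8

A longest alternating subsequence is 8, 38, 33, 34, 29, 33, 7, 10 (positions 1,2,3,6,7,9,11,12); its 7 consecutive differences strictly alternate in sign, and length 8 is optimal.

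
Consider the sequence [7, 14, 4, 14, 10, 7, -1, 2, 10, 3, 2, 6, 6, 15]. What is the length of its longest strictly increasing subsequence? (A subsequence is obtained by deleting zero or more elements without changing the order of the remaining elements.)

5

Scanning left to right, the best length ending at each element is: 7→1, 14→2, 4→1, 14→2, 10→2, 7→2, -1→1, 2→2, 10→3, 3→3, 2→2, 6→4, 6→4, 15→5.
So the longest increasing subsequence has length 5, e.g. -1, 2, 3, 6, 15.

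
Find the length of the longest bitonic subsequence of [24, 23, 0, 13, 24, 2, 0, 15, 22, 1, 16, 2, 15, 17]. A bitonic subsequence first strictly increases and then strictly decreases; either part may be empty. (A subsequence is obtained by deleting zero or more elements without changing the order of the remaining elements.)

6

Let inc[i] be the LIS ending at i and dec[i] the longest strictly decreasing subsequence starting at i. inc = [1, 1, 1, 2, 3, 2, 1, 3, 4, 2, 4, 3, 4, 5], dec = [5, 4, 1, 3, 4, 2, 1, 2, 3, 1, 2, 1, 1, 1].
max_i inc[i]+dec[i]−1 = 6, with one witness 0, 13, 24, 22, 16, 15.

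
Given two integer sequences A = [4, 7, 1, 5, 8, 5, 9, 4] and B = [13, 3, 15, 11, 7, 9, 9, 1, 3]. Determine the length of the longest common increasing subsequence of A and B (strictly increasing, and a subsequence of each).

For each value that appears in both, track the longest common increasing run ending there.
The best achievable length is 2; one witness is 7, 9 (A-positions 2,7, B-positions 5,6).

2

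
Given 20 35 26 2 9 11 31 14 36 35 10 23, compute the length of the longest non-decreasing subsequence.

5

Let dp[i] be the longest non-decreasing subsequence ending at position i. Then dp = [1, 2, 2, 1, 2, 3, 4, 4, 5, 5, 3, 5].
The maximum is 5; one witness is 2, 9, 11, 31, 36 at positions 4,5,6,7,9.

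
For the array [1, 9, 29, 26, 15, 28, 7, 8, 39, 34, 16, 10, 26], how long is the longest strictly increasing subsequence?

5

Scanning left to right, the best length ending at each element is: 1→1, 9→2, 29→3, 26→3, 15→3, 28→4, 7→2, 8→3, 39→5, 34→5, 16→4, 10→4, 26→5.
So the longest increasing subsequence has length 5, e.g. 1, 9, 26, 28, 39.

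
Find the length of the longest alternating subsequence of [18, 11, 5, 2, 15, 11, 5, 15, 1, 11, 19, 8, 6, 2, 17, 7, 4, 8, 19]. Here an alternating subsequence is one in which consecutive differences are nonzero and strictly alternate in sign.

A longest alternating subsequence is 18, 11, 15, 11, 15, 1, 11, 8, 17, 7, 8 (positions 1,2,5,6,8,9,10,12,15,16,18); its 10 consecutive differences strictly alternate in sign, and length 11 is optimal.

11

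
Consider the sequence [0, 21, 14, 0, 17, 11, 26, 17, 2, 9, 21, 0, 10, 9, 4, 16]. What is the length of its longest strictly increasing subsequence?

Scanning left to right, the best length ending at each element is: 0→1, 21→2, 14→2, 0→1, 17→3, 11→2, 26→4, 17→3, 2→2, 9→3, 21→4, 0→1, 10→4, 9→3, 4→3, 16→5.
So the longest increasing subsequence has length 5, e.g. 0, 2, 9, 10, 16.

5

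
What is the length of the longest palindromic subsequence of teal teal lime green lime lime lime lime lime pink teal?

One longest palindromic subsequence is teal lime lime lime lime lime lime teal (positions 1,3,5,6,7,8,9,11); it reads the same forward and backward, and the interval DP gives dp[1][11] = 8.

8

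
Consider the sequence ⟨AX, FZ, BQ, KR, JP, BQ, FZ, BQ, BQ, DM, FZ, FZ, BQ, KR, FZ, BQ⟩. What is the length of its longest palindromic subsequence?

Using dp[i][j] = 2 + dp[i+1][j−1] if the ends match, else max(dp[i+1][j], dp[i][j−1]):
dp[1][16] = 10. A witness is BQ KR BQ FZ BQ BQ FZ BQ KR BQ at positions 3,4,6,7,8,9,12,13,14,16.

10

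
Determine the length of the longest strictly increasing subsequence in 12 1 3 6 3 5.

3

Let dp[i] be the longest increasing subsequence ending at position i. Then dp = [1, 1, 2, 3, 2, 3].
The maximum is 3; one witness is 1, 3, 6 at positions 2,3,4.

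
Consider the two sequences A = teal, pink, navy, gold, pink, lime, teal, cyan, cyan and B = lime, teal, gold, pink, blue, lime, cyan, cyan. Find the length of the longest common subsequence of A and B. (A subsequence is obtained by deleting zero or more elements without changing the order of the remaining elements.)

Backtracking the LCS table gives one alignment: teal (A1,B2) → gold (A4,B3) → pink (A5,B4) → lime (A6,B6) → cyan (A8,B7) → cyan (A9,B8).
So the longest common subsequence has length 6.

6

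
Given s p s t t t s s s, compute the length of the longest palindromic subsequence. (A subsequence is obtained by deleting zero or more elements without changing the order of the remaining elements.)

7

Using dp[i][j] = 2 + dp[i+1][j−1] if the ends match, else max(dp[i+1][j], dp[i][j−1]):
dp[1][9] = 7. A witness is sstttss at positions 1,3,4,5,6,8,9.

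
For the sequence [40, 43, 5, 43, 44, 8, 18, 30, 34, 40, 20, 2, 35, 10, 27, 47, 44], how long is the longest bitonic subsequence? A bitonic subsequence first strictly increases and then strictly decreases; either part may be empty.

8

Let inc[i] be the LIS ending at i and dec[i] the longest strictly decreasing subsequence starting at i. inc = [1, 2, 1, 2, 3, 2, 3, 4, 5, 6, 4, 1, 6, 3, 5, 7, 7], dec = [4, 4, 2, 4, 4, 2, 2, 3, 3, 3, 2, 1, 2, 1, 1, 2, 1].
max_i inc[i]+dec[i]−1 = 8, with one witness 5, 8, 18, 30, 34, 40, 35, 27.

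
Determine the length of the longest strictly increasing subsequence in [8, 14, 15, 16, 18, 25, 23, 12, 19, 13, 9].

6

Let dp[i] be the longest increasing subsequence ending at position i. Then dp = [1, 2, 3, 4, 5, 6, 6, 2, 6, 3, 2].
The maximum is 6; one witness is 8, 14, 15, 16, 18, 25 at positions 1,2,3,4,5,6.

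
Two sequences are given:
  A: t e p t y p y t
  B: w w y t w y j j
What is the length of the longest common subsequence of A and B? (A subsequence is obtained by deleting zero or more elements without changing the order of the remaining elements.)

Backtracking the LCS table gives one alignment: t (A1,B4) → y (A5,B6).
So the longest common subsequence has length 2.

2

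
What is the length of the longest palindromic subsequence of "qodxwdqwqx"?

One longest palindromic subsequence is xqwqx (positions 4,7,8,9,10); it reads the same forward and backward, and the interval DP gives dp[1][10] = 5.

5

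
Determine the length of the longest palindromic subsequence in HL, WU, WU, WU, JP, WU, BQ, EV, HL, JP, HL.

One longest palindromic subsequence is HL WU WU WU WU HL (positions 1,2,3,4,6,11); it reads the same forward and backward, and the interval DP gives dp[1][11] = 6.

6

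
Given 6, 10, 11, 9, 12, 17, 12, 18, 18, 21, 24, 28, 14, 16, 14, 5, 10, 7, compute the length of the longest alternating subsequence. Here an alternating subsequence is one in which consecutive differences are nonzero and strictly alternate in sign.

11

A longest alternating subsequence is 6, 10, 9, 17, 12, 18, 14, 16, 5, 10, 7 (positions 1,2,4,6,7,8,13,14,16,17,18); its 10 consecutive differences strictly alternate in sign, and length 11 is optimal.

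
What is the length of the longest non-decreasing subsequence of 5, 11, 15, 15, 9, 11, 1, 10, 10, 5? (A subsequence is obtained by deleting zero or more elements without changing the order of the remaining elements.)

4

One longest non-decreasing subsequence is 5, 11, 15, 15 (positions 1,2,3,4), of length 4; no longer one exists.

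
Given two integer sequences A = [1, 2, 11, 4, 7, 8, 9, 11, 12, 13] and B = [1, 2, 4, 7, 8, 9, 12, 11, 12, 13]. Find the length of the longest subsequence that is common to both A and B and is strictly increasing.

For each value that appears in both, track the longest common increasing run ending there.
The best achievable length is 9; one witness is 1, 2, 4, 7, 8, 9, 11, 12, 13 (A-positions 1,2,4,5,6,7,8,9,10, B-positions 1,2,3,4,5,6,8,9,10).

9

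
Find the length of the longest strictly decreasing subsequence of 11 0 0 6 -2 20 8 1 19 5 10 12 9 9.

4

Let dp[i] be the longest decreasing subsequence ending at position i. Then dp = [1, 2, 2, 2, 3, 1, 2, 3, 2, 3, 3, 3, 4, 4].
The maximum is 4; one witness is 20, 19, 10, 9 at positions 6,9,11,13.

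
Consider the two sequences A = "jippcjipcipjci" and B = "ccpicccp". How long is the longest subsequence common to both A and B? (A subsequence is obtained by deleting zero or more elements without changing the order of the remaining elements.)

Backtracking the LCS table gives one alignment: i (A2,B4) → c (A5,B6) → c (A9,B7) → p (A11,B8).
So the longest common subsequence has length 4.

4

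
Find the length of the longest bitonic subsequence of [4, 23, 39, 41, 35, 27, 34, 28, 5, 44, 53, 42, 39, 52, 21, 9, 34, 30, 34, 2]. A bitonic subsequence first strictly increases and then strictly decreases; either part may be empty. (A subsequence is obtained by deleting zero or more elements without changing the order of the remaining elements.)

11

Let inc[i] be the LIS ending at i and dec[i] the longest strictly decreasing subsequence starting at i. inc = [1, 2, 3, 4, 3, 3, 4, 4, 2, 5, 6, 5, 5, 6, 3, 3, 5, 5, 6, 1], dec = [2, 4, 7, 7, 6, 4, 5, 4, 2, 6, 6, 5, 4, 4, 3, 2, 3, 2, 2, 1].
max_i inc[i]+dec[i]−1 = 11, with one witness 4, 23, 39, 41, 44, 53, 42, 39, 34, 30, 2.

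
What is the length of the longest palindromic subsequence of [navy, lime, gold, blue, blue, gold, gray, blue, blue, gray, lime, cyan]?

Using dp[i][j] = 2 + dp[i+1][j−1] if the ends match, else max(dp[i+1][j], dp[i][j−1]):
dp[1][12] = 7. A witness is lime blue blue gray blue blue lime at positions 2,4,5,7,8,9,11.

7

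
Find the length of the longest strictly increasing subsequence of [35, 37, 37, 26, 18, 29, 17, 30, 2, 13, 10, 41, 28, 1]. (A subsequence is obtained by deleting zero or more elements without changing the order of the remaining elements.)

Scanning left to right, the best length ending at each element is: 35→1, 37→2, 37→2, 26→1, 18→1, 29→2, 17→1, 30→3, 2→1, 13→2, 10→2, 41→4, 28→3, 1→1.
So the longest increasing subsequence has length 4, e.g. 26, 29, 30, 41.

4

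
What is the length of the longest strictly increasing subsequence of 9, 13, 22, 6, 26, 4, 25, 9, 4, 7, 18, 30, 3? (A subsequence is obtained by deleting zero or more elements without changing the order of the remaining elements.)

Let dp[i] be the longest increasing subsequence ending at position i. Then dp = [1, 2, 3, 1, 4, 1, 4, 2, 1, 2, 3, 5, 1].
The maximum is 5; one witness is 9, 13, 22, 26, 30 at positions 1,2,3,5,12.

5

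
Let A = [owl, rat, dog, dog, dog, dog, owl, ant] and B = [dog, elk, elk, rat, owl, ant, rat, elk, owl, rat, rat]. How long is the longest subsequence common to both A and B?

3

Backtracking the LCS table gives one alignment: owl (A1,B5) → rat (A2,B7) → owl (A7,B9).
So the longest common subsequence has length 3.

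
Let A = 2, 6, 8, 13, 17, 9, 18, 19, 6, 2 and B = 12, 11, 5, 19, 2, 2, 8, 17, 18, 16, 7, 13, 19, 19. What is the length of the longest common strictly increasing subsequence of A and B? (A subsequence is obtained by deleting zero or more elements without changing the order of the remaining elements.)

5

For each value that appears in both, track the longest common increasing run ending there.
The best achievable length is 5; one witness is 2, 8, 17, 18, 19 (A-positions 1,3,5,7,8, B-positions 5,7,8,9,13).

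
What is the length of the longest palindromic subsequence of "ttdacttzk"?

5

Using dp[i][j] = 2 + dp[i+1][j−1] if the ends match, else max(dp[i+1][j], dp[i][j−1]):
dp[1][9] = 5. A witness is ttctt at positions 1,2,5,6,7.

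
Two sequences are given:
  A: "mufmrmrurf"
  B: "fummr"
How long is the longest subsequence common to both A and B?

A longest common subsequence is ummr (length 4); the LCS DP confirms no longer common subsequence exists.

4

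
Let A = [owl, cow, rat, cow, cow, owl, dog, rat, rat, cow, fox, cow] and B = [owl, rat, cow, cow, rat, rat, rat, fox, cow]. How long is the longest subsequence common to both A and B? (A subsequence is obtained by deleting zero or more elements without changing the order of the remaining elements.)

Backtracking the LCS table gives one alignment: owl (A1,B1) → rat (A3,B2) → cow (A4,B3) → cow (A5,B4) → rat (A8,B6) → rat (A9,B7) → fox (A11,B8) → cow (A12,B9).
So the longest common subsequence has length 8.

8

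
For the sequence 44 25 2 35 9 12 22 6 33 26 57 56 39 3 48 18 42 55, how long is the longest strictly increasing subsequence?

8

One longest increasing subsequence is 2, 9, 12, 22, 33, 39, 48, 55 (positions 3,5,6,7,9,13,15,18), of length 8; no longer one exists.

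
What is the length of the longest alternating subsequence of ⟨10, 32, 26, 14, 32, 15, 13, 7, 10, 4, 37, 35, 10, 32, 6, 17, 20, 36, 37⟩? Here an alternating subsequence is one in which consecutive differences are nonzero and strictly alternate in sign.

12

A longest alternating subsequence is 10, 32, 26, 32, 7, 10, 4, 37, 10, 32, 6, 17 (positions 1,2,3,5,8,9,10,11,13,14,15,16); its 11 consecutive differences strictly alternate in sign, and length 12 is optimal.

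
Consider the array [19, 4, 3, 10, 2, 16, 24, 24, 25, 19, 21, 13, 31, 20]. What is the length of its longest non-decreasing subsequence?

Scanning left to right, the best length ending at each element is: 19→1, 4→1, 3→1, 10→2, 2→1, 16→3, 24→4, 24→5, 25→6, 19→4, 21→5, 13→3, 31→7, 20→5.
So the longest non-decreasing subsequence has length 7, e.g. 4, 10, 16, 24, 24, 25, 31.

7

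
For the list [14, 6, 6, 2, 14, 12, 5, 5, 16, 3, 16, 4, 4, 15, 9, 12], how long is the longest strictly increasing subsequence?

One longest increasing subsequence is 2, 3, 4, 9, 12 (positions 4,10,12,15,16), of length 5; no longer one exists.

5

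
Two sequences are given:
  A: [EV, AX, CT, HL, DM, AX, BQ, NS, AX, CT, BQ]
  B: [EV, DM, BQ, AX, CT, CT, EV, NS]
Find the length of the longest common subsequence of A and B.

Backtracking the LCS table gives one alignment: EV (A1,B1) → DM (A5,B2) → BQ (A7,B3) → AX (A9,B4) → CT (A10,B6).
So the longest common subsequence has length 5.

5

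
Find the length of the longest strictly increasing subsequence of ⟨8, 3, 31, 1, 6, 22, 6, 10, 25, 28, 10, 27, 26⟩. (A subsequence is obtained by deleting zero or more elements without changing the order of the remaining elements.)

5

Let dp[i] be the longest increasing subsequence ending at position i. Then dp = [1, 1, 2, 1, 2, 3, 2, 3, 4, 5, 3, 5, 5].
The maximum is 5; one witness is 3, 6, 22, 25, 28 at positions 2,5,6,9,10.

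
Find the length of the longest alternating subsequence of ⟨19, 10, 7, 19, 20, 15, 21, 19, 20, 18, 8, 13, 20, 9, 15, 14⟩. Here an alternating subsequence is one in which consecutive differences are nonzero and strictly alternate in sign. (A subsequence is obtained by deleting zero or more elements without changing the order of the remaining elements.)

12

Track the best alternating length ending on an up-step vs a down-step at each position: up/down = 1/1, 1/2, 1/2, 3/1, 3/1, 3/4, 5/1, 5/6, 7/6, 5/8, 3/8, 9/8, 9/6, 9/10, 11/10, 11/12.
The maximum over both is 12; one such subsequence is 19, 10, 19, 15, 21, 19, 20, 8, 13, 9, 15, 14.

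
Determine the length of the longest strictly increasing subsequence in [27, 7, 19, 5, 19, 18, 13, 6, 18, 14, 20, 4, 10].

Let dp[i] be the longest increasing subsequence ending at position i. Then dp = [1, 1, 2, 1, 2, 2, 2, 2, 3, 3, 4, 1, 3].
The maximum is 4; one witness is 7, 13, 18, 20 at positions 2,7,9,11.

4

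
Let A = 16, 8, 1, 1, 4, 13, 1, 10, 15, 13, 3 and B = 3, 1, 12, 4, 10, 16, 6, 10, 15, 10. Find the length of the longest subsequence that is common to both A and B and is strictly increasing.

4

For each value that appears in both, track the longest common increasing run ending there.
The best achievable length is 4; one witness is 1, 4, 10, 15 (A-positions 3,5,8,9, B-positions 2,4,5,9).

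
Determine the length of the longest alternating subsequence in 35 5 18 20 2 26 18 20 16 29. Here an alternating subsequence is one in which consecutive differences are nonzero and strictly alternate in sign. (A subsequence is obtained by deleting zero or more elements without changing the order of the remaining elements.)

9

A longest alternating subsequence is 35, 5, 18, 2, 26, 18, 20, 16, 29 (positions 1,2,3,5,6,7,8,9,10); its 8 consecutive differences strictly alternate in sign, and length 9 is optimal.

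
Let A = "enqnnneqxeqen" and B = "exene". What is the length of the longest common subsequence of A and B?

4

Backtracking the LCS table gives one alignment: e (A7,B1) → x (A9,B2) → e (A10,B3) → e (A12,B5).
So the longest common subsequence has length 4.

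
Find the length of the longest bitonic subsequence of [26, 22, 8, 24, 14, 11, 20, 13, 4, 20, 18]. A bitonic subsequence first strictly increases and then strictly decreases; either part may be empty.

5

Let inc[i] be the LIS ending at i and dec[i] the longest strictly decreasing subsequence starting at i. inc = [1, 1, 1, 2, 2, 2, 3, 3, 1, 4, 4], dec = [5, 4, 2, 4, 3, 2, 3, 2, 1, 2, 1].
max_i inc[i]+dec[i]−1 = 5, with one witness 26, 24, 20, 13, 4.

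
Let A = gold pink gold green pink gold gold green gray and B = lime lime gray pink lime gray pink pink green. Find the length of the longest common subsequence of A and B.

Backtracking the LCS table gives one alignment: pink (A2,B7) → pink (A5,B8) → green (A8,B9).
So the longest common subsequence has length 3.

3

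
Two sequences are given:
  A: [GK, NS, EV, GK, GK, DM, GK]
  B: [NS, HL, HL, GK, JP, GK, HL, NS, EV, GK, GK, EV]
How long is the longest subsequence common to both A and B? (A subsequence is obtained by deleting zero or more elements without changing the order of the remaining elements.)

5

Backtracking the LCS table gives one alignment: GK (A1,B6) → NS (A2,B8) → EV (A3,B9) → GK (A4,B10) → GK (A5,B11).
So the longest common subsequence has length 5.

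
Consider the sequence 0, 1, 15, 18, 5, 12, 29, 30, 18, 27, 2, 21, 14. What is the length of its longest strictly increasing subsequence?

6

One longest increasing subsequence is 0, 1, 15, 18, 29, 30 (positions 1,2,3,4,7,8), of length 6; no longer one exists.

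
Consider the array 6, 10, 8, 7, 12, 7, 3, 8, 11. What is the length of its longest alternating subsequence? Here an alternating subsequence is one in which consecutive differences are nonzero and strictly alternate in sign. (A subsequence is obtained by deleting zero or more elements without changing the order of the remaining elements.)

Track the best alternating length ending on an up-step vs a down-step at each position: up/down = 1/1, 2/1, 2/3, 2/3, 4/1, 2/5, 1/5, 6/5, 6/5.
The maximum over both is 6; one such subsequence is 6, 10, 8, 12, 7, 8.

6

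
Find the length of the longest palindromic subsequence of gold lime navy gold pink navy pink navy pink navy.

Using dp[i][j] = 2 + dp[i+1][j−1] if the ends match, else max(dp[i+1][j], dp[i][j−1]):
dp[1][10] = 7. A witness is navy pink navy pink navy pink navy at positions 3,5,6,7,8,9,10.

7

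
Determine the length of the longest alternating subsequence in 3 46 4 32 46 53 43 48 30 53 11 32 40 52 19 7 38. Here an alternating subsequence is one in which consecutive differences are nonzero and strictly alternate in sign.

12

A longest alternating subsequence is 3, 46, 4, 46, 43, 48, 30, 53, 11, 32, 19, 38 (positions 1,2,3,5,7,8,9,10,11,12,15,17); its 11 consecutive differences strictly alternate in sign, and length 12 is optimal.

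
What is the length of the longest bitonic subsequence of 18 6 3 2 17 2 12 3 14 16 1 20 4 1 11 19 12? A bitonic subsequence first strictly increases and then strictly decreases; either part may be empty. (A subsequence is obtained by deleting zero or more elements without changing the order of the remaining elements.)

7

Let inc[i] be the LIS ending at i and dec[i] the longest strictly decreasing subsequence starting at i. inc = [1, 1, 1, 1, 2, 1, 2, 2, 3, 4, 1, 5, 3, 1, 4, 5, 5], dec = [5, 4, 3, 2, 4, 2, 3, 2, 3, 3, 1, 3, 2, 1, 1, 2, 1].
max_i inc[i]+dec[i]−1 = 7, with one witness 6, 12, 14, 16, 20, 19, 12.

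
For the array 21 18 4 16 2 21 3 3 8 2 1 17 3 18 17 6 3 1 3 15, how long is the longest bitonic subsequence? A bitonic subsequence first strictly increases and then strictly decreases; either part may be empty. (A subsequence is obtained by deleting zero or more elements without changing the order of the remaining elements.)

One longest bitonic subsequence is 2, 3, 8, 17, 18, 17, 6, 3, 1 (positions 5,7,9,12,14,15,16,17,18): it rises to 18 then falls. Length 9 is optimal.

9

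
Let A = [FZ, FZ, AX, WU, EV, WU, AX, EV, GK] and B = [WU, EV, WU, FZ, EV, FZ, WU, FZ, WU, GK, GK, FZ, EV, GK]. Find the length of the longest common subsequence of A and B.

A longest common subsequence is FZ, FZ, WU, WU, EV, GK (length 6); the LCS DP confirms no longer common subsequence exists.

6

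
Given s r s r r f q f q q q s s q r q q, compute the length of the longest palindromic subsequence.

One longest palindromic subsequence is qqqssqqq (positions 7,9,11,12,13,14,16,17); it reads the same forward and backward, and the interval DP gives dp[1][17] = 8.

8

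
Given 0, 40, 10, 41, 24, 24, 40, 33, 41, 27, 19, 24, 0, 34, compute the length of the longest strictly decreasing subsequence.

6

Let dp[i] be the longest decreasing subsequence ending at position i. Then dp = [1, 1, 2, 1, 2, 2, 2, 3, 1, 4, 5, 5, 6, 3].
The maximum is 6; one witness is 41, 40, 33, 27, 19, 0 at positions 4,7,8,10,11,13.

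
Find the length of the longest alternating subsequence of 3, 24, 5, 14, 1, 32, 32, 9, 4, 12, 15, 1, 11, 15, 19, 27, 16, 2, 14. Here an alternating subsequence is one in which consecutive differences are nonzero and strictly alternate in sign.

Track the best alternating length ending on an up-step vs a down-step at each position: up/down = 1/1, 2/1, 2/3, 4/3, 1/5, 6/1, 6/1, 6/7, 6/7, 8/7, 8/7, 1/9, 10/9, 10/7, 10/7, 10/7, 10/11, 10/11, 12/11.
The maximum over both is 12; one such subsequence is 3, 24, 5, 14, 1, 32, 9, 12, 1, 11, 2, 14.

12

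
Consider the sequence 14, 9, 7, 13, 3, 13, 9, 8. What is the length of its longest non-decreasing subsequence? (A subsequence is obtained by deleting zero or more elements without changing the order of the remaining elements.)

3

Let dp[i] be the longest non-decreasing subsequence ending at position i. Then dp = [1, 1, 1, 2, 1, 3, 2, 2].
The maximum is 3; one witness is 9, 13, 13 at positions 2,4,6.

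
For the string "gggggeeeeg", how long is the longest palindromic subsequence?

6

Using dp[i][j] = 2 + dp[i+1][j−1] if the ends match, else max(dp[i+1][j], dp[i][j−1]):
dp[1][10] = 6. A witness is geeeeg at positions 1,6,7,8,9,10.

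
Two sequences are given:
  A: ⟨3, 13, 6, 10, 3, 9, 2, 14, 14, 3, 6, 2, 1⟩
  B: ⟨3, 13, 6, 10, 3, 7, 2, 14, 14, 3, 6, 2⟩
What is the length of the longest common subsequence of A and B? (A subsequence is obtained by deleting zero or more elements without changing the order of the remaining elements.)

11

A longest common subsequence is 3, 13, 6, 10, 3, 2, 14, 14, 3, 6, 2 (length 11); the LCS DP confirms no longer common subsequence exists.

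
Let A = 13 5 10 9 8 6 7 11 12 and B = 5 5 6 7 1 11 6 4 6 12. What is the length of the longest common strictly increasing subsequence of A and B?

For each value that appears in both, track the longest common increasing run ending there.
The best achievable length is 5; one witness is 5, 6, 7, 11, 12 (A-positions 2,6,7,8,9, B-positions 1,3,4,6,10).

5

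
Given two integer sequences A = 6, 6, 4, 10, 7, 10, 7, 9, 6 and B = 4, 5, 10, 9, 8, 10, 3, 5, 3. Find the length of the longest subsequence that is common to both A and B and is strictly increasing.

For each value that appears in both, track the longest common increasing run ending there.
The best achievable length is 2; one witness is 4, 10 (A-positions 3,4, B-positions 1,3).

2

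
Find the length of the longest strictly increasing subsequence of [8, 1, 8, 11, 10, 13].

Let dp[i] be the longest increasing subsequence ending at position i. Then dp = [1, 1, 2, 3, 3, 4].
The maximum is 4; one witness is 1, 8, 11, 13 at positions 2,3,4,6.

4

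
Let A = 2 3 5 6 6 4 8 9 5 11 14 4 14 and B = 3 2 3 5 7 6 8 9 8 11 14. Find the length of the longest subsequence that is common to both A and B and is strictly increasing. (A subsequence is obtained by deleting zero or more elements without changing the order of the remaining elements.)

8

A longest common strictly increasing subsequence is 2, 3, 5, 6, 8, 9, 11, 14 (length 8); it appears in order in both A and B, and no longer such subsequence exists.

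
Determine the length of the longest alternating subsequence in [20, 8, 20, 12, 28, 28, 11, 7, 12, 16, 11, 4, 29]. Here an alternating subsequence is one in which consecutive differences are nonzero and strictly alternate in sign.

Track the best alternating length ending on an up-step vs a down-step at each position: up/down = 1/1, 1/2, 3/1, 3/4, 5/1, 5/1, 3/6, 1/6, 7/6, 7/6, 7/8, 1/8, 9/1.
The maximum over both is 9; one such subsequence is 20, 8, 20, 12, 28, 11, 12, 11, 29.

9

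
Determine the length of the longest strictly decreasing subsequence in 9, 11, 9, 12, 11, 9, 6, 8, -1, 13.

5

Let dp[i] be the longest decreasing subsequence ending at position i. Then dp = [1, 1, 2, 1, 2, 3, 4, 4, 5, 1].
The maximum is 5; one witness is 12, 11, 9, 6, -1 at positions 4,5,6,7,9.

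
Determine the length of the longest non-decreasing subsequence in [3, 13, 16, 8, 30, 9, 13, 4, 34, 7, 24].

5

One longest non-decreasing subsequence is 3, 13, 16, 30, 34 (positions 1,2,3,5,9), of length 5; no longer one exists.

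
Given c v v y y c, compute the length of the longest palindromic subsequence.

4

One longest palindromic subsequence is cyyc (positions 1,4,5,6); it reads the same forward and backward, and the interval DP gives dp[1][6] = 4.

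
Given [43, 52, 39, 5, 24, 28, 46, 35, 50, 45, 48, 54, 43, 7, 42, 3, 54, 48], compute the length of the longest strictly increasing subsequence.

Let dp[i] be the longest increasing subsequence ending at position i. Then dp = [1, 2, 1, 1, 2, 3, 4, 4, 5, 5, 6, 7, 5, 2, 5, 1, 7, 6].
The maximum is 7; one witness is 5, 24, 28, 35, 45, 48, 54 at positions 4,5,6,8,10,11,12.

7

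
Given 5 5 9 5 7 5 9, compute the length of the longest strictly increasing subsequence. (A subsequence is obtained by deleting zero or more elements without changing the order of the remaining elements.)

Let dp[i] be the longest increasing subsequence ending at position i. Then dp = [1, 1, 2, 1, 2, 1, 3].
The maximum is 3; one witness is 5, 7, 9 at positions 1,5,7.

3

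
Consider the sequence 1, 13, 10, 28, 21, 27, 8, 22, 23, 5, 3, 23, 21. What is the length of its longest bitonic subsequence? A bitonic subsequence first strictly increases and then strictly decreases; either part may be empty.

One longest bitonic subsequence is 1, 13, 28, 27, 23, 5, 3 (positions 1,2,4,6,9,10,11): it rises to 28 then falls. Length 7 is optimal.

7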